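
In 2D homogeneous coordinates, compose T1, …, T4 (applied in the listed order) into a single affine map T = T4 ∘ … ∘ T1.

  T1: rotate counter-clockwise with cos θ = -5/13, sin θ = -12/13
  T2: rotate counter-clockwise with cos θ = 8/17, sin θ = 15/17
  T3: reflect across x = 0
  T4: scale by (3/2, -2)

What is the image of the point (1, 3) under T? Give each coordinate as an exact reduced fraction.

T1 rotate counter-clockwise with cos θ = -5/13, sin θ = -12/13: (1, 3) → (31/13, -27/13)
T2 rotate counter-clockwise with cos θ = 8/17, sin θ = 15/17: (31/13, -27/13) → (653/221, 249/221)
T3 reflect across x = 0: (653/221, 249/221) → (-653/221, 249/221)
T4 scale by (3/2, -2): (-653/221, 249/221) → (-1959/442, -498/221)

T(p) = (-1959/442, -498/221)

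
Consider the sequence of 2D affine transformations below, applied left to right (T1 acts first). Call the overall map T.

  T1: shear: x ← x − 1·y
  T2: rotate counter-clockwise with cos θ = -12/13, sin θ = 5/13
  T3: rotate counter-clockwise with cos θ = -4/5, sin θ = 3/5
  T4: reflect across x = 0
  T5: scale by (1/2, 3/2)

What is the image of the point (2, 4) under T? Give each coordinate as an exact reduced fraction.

T(p) = (-79/65, 366/65)

T1 shear: x ← x − 1·y: (2, 4) → (-2, 4)
T2 rotate counter-clockwise with cos θ = -12/13, sin θ = 5/13: (-2, 4) → (4/13, -58/13)
T3 rotate counter-clockwise with cos θ = -4/5, sin θ = 3/5: (4/13, -58/13) → (158/65, 244/65)
T4 reflect across x = 0: (158/65, 244/65) → (-158/65, 244/65)
T5 scale by (1/2, 3/2): (-158/65, 244/65) → (-79/65, 366/65)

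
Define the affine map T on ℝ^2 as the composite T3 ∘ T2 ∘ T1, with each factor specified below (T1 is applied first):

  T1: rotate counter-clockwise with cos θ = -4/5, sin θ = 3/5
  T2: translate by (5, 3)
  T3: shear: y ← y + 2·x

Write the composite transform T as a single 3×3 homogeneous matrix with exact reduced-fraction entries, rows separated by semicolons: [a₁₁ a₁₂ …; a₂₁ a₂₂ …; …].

T1 = [-4/5 -3/5 0; 3/5 -4/5 0; 0 0 1]
T2·T1 = [-4/5 -3/5 5; 3/5 -4/5 3; 0 0 1]
T3·…·T1 = [-4/5 -3/5 5; -1 -2 13; 0 0 1]

T = [-4/5 -3/5 5; -1 -2 13; 0 0 1]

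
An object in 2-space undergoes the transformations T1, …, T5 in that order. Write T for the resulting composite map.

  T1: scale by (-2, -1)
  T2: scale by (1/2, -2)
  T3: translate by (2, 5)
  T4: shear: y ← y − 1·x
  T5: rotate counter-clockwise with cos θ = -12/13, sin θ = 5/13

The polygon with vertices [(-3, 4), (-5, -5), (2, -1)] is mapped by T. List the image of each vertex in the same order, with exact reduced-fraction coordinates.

image vertices: (-100/13, -71/13), (-24/13, 179/13), (-15/13, -36/13)

T1 scale by (-2, -1): (-3, 4) → (6, -4); (-5, -5) → (10, 5); (2, -1) → (-4, 1)
T2 scale by (1/2, -2): (6, -4) → (3, 8); (10, 5) → (5, -10); (-4, 1) → (-2, -2)
T3 translate by (2, 5): (3, 8) → (5, 13); (5, -10) → (7, -5); (-2, -2) → (0, 3)
T4 shear: y ← y − 1·x: (5, 13) → (5, 8); (7, -5) → (7, -12); (0, 3) → (0, 3)
T5 rotate counter-clockwise with cos θ = -12/13, sin θ = 5/13: (5, 8) → (-100/13, -71/13); (7, -12) → (-24/13, 179/13); (0, 3) → (-15/13, -36/13)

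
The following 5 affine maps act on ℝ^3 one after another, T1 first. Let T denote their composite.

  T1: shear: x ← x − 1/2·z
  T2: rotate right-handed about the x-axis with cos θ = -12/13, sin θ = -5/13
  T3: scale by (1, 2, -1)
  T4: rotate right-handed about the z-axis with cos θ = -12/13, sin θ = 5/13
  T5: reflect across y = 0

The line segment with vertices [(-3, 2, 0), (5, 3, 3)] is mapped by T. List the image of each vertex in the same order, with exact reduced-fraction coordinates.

image vertices: (708/169, -381/169, 10/13), (-336/169, -1463/338, 51/13)

T1 shear: x ← x − 1/2·z: (-3, 2, 0) → (-3, 2, 0); (5, 3, 3) → (7/2, 3, 3)
T2 rotate right-handed about the x-axis with cos θ = -12/13, sin θ = -5/13: (-3, 2, 0) → (-3, -24/13, -10/13); (7/2, 3, 3) → (7/2, -21/13, -51/13)
T3 scale by (1, 2, -1): (-3, -24/13, -10/13) → (-3, -48/13, 10/13); (7/2, -21/13, -51/13) → (7/2, -42/13, 51/13)
T4 rotate right-handed about the z-axis with cos θ = -12/13, sin θ = 5/13: (-3, -48/13, 10/13) → (708/169, 381/169, 10/13); (7/2, -42/13, 51/13) → (-336/169, 1463/338, 51/13)
T5 reflect across y = 0: (708/169, 381/169, 10/13) → (708/169, -381/169, 10/13); (-336/169, 1463/338, 51/13) → (-336/169, -1463/338, 51/13)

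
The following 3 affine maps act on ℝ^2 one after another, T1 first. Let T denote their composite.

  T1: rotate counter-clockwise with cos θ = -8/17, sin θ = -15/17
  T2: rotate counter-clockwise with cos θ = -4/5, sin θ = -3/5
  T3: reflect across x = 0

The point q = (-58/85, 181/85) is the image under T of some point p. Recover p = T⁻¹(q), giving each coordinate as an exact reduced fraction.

T1 = [-8/17 15/17 0; -15/17 -8/17 0; 0 0 1]
T2·T1 = [-13/85 -84/85 0; 84/85 -13/85 0; 0 0 1]
T3·…·T1 = [13/85 84/85 0; 84/85 -13/85 0; 0 0 1]
det M = -1; M⁻¹ = [13/85 84/85 0; 84/85 -13/85 0; 0 0 1]
M⁻¹ · (-58/85, 181/85)ᵀ = (2, -1)ᵀ

p = (2, -1)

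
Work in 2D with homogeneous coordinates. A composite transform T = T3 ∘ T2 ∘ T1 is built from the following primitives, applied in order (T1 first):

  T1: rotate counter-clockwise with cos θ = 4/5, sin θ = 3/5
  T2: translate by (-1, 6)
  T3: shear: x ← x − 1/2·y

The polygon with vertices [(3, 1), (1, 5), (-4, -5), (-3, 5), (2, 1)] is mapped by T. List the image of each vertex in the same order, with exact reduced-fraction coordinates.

T1 rotate counter-clockwise with cos θ = 4/5, sin θ = 3/5: (3, 1) → (9/5, 13/5); (1, 5) → (-11/5, 23/5); (-4, -5) → (-1/5, -32/5); (-3, 5) → (-27/5, 11/5); (2, 1) → (1, 2)
T2 translate by (-1, 6): (9/5, 13/5) → (4/5, 43/5); (-11/5, 23/5) → (-16/5, 53/5); (-1/5, -32/5) → (-6/5, -2/5); (-27/5, 11/5) → (-32/5, 41/5); (1, 2) → (0, 8)
T3 shear: x ← x − 1/2·y: (4/5, 43/5) → (-7/2, 43/5); (-16/5, 53/5) → (-17/2, 53/5); (-6/5, -2/5) → (-1, -2/5); (-32/5, 41/5) → (-21/2, 41/5); (0, 8) → (-4, 8)

image vertices: (-7/2, 43/5), (-17/2, 53/5), (-1, -2/5), (-21/2, 41/5), (-4, 8)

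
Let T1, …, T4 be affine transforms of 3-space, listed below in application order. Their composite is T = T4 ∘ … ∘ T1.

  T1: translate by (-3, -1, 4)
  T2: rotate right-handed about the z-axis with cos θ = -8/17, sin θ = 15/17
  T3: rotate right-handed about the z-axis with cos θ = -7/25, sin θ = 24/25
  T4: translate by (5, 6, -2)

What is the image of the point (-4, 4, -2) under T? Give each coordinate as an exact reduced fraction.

T1 translate by (-3, -1, 4): (-4, 4, -2) → (-7, 3, 2)
T2 rotate right-handed about the z-axis with cos θ = -8/17, sin θ = 15/17: (-7, 3, 2) → (11/17, -129/17, 2)
T3 rotate right-handed about the z-axis with cos θ = -7/25, sin θ = 24/25: (11/17, -129/17, 2) → (3019/425, 1167/425, 2)
T4 translate by (5, 6, -2): (3019/425, 1167/425, 2) → (5144/425, 3717/425, 0)

T(p) = (5144/425, 3717/425, 0)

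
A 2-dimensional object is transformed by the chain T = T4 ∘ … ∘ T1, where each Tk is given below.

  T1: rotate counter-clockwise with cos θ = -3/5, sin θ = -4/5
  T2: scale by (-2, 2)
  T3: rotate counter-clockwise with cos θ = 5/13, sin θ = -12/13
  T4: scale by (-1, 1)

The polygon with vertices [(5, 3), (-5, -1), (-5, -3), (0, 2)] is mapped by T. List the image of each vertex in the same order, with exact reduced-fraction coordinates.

image vertices: (666/65, -362/65), (-34/5, 38/5), (-666/65, 362/65), (224/65, 132/65)

T1 rotate counter-clockwise with cos θ = -3/5, sin θ = -4/5: (5, 3) → (-3/5, -29/5); (-5, -1) → (11/5, 23/5); (-5, -3) → (3/5, 29/5); (0, 2) → (8/5, -6/5)
T2 scale by (-2, 2): (-3/5, -29/5) → (6/5, -58/5); (11/5, 23/5) → (-22/5, 46/5); (3/5, 29/5) → (-6/5, 58/5); (8/5, -6/5) → (-16/5, -12/5)
T3 rotate counter-clockwise with cos θ = 5/13, sin θ = -12/13: (6/5, -58/5) → (-666/65, -362/65); (-22/5, 46/5) → (34/5, 38/5); (-6/5, 58/5) → (666/65, 362/65); (-16/5, -12/5) → (-224/65, 132/65)
T4 scale by (-1, 1): (-666/65, -362/65) → (666/65, -362/65); (34/5, 38/5) → (-34/5, 38/5); (666/65, 362/65) → (-666/65, 362/65); (-224/65, 132/65) → (224/65, 132/65)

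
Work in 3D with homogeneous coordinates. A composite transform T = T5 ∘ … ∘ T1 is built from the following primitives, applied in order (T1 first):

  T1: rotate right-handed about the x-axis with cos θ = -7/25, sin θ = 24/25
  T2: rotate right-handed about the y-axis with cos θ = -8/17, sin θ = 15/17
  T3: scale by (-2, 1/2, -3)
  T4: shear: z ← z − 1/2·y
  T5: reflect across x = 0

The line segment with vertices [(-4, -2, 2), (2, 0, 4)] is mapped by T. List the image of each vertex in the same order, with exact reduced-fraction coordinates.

T1 rotate right-handed about the x-axis with cos θ = -7/25, sin θ = 24/25: (-4, -2, 2) → (-4, -34/25, -62/25); (2, 0, 4) → (2, -96/25, -28/25)
T2 rotate right-handed about the y-axis with cos θ = -8/17, sin θ = 15/17: (-4, -34/25, -62/25) → (-26/85, -34/25, 1996/425); (2, -96/25, -28/25) → (-164/85, -96/25, -526/425)
T3 scale by (-2, 1/2, -3): (-26/85, -34/25, 1996/425) → (52/85, -17/25, -5988/425); (-164/85, -96/25, -526/425) → (328/85, -48/25, 1578/425)
T4 shear: z ← z − 1/2·y: (52/85, -17/25, -5988/425) → (52/85, -17/25, -11687/850); (328/85, -48/25, 1578/425) → (328/85, -48/25, 1986/425)
T5 reflect across x = 0: (52/85, -17/25, -11687/850) → (-52/85, -17/25, -11687/850); (328/85, -48/25, 1986/425) → (-328/85, -48/25, 1986/425)

image vertices: (-52/85, -17/25, -11687/850), (-328/85, -48/25, 1986/425)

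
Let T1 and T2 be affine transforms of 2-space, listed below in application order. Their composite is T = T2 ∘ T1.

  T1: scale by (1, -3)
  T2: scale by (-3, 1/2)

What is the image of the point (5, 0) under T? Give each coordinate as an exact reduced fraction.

T(p) = (-15, 0)

T1 scale by (1, -3): (5, 0) → (5, 0)
T2 scale by (-3, 1/2): (5, 0) → (-15, 0)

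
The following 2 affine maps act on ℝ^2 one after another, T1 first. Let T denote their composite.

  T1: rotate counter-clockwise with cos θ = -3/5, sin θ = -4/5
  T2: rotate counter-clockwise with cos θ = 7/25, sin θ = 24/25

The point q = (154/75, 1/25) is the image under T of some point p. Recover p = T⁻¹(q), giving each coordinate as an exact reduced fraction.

p = (6/5, 5/3)

T1 = [-3/5 4/5 0; -4/5 -3/5 0; 0 0 1]
T2·T1 = [3/5 4/5 0; -4/5 3/5 0; 0 0 1]
det M = 1; M⁻¹ = [3/5 -4/5 0; 4/5 3/5 0; 0 0 1]
M⁻¹ · (154/75, 1/25)ᵀ = (6/5, 5/3)ᵀ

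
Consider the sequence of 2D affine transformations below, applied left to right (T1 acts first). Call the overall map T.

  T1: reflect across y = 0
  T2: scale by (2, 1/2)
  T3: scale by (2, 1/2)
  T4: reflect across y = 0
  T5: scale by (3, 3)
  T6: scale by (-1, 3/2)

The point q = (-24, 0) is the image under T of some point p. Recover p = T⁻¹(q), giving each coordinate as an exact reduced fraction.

p = (2, 0)

T1 = [1 0 0; 0 -1 0; 0 0 1]
T2·T1 = [2 0 0; 0 -1/2 0; 0 0 1]
T3·…·T1 = [4 0 0; 0 -1/4 0; 0 0 1]
T4·…·T1 = [4 0 0; 0 1/4 0; 0 0 1]
T5·…·T1 = [12 0 0; 0 3/4 0; 0 0 1]
T6·…·T1 = [-12 0 0; 0 9/8 0; 0 0 1]
det M = -27/2; M⁻¹ = [-1/12 0 0; 0 8/9 0; 0 0 1]
M⁻¹ · (-24, 0)ᵀ = (2, 0)ᵀ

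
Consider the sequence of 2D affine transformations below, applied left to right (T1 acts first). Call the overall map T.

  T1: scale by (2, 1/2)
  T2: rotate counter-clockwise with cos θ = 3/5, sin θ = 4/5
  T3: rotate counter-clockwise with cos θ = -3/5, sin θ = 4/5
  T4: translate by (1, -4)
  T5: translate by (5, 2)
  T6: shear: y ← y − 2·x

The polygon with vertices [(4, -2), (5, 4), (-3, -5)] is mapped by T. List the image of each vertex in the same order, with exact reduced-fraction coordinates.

T1 scale by (2, 1/2): (4, -2) → (8, -1); (5, 4) → (10, 2); (-3, -5) → (-6, -5/2)
T2 rotate counter-clockwise with cos θ = 3/5, sin θ = 4/5: (8, -1) → (28/5, 29/5); (10, 2) → (22/5, 46/5); (-6, -5/2) → (-8/5, -63/10)
T3 rotate counter-clockwise with cos θ = -3/5, sin θ = 4/5: (28/5, 29/5) → (-8, 1); (22/5, 46/5) → (-10, -2); (-8/5, -63/10) → (6, 5/2)
T4 translate by (1, -4): (-8, 1) → (-7, -3); (-10, -2) → (-9, -6); (6, 5/2) → (7, -3/2)
T5 translate by (5, 2): (-7, -3) → (-2, -1); (-9, -6) → (-4, -4); (7, -3/2) → (12, 1/2)
T6 shear: y ← y − 2·x: (-2, -1) → (-2, 3); (-4, -4) → (-4, 4); (12, 1/2) → (12, -47/2)

image vertices: (-2, 3), (-4, 4), (12, -47/2)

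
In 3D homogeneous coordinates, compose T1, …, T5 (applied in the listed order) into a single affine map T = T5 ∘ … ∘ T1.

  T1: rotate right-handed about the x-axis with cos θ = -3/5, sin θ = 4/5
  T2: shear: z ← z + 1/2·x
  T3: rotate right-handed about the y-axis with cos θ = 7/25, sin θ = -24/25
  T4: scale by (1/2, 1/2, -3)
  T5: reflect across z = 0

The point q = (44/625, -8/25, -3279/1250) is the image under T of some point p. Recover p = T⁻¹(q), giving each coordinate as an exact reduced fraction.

T1 = [1 0 0 0; 0 -3/5 -4/5 0; 0 4/5 -3/5 0; 0 0 0 1]
T2·T1 = [1 0 0 0; 0 -3/5 -4/5 0; 1/2 4/5 -3/5 0; 0 0 0 1]
T3·…·T1 = [-1/5 -96/125 72/125 0; 0 -3/5 -4/5 0; 11/10 28/125 -21/125 0; 0 0 0 1]
T4·…·T1 = [-1/10 -48/125 36/125 0; 0 -3/10 -2/5 0; -33/10 -84/125 63/125 0; 0 0 0 1]
T5·…·T1 = [-1/10 -48/125 36/125 0; 0 -3/10 -2/5 0; 33/10 84/125 -63/125 0; 0 0 0 1]
det M = 3/4; M⁻¹ = [14/25 0 8/25 0; -44/25 -6/5 -4/75 0; 33/25 -8/5 1/25 0; 0 0 0 1]
M⁻¹ · (44/625, -8/25, -3279/1250)ᵀ = (-4/5, 2/5, 1/2)ᵀ

p = (-4/5, 2/5, 1/2)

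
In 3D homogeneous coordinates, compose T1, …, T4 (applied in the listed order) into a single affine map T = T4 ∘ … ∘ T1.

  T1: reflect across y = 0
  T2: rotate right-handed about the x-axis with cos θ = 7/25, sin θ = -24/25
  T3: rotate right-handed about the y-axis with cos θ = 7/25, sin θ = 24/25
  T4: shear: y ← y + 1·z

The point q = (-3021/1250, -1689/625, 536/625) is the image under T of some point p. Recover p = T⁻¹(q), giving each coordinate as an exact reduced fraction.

p = (-3/2, -1, -4)

T1 = [1 0 0 0; 0 -1 0 0; 0 0 1 0; 0 0 0 1]
T2·T1 = [1 0 0 0; 0 -7/25 24/25 0; 0 24/25 7/25 0; 0 0 0 1]
T3·…·T1 = [7/25 576/625 168/625 0; 0 -7/25 24/25 0; -24/25 168/625 49/625 0; 0 0 0 1]
T4·…·T1 = [7/25 576/625 168/625 0; -24/25 -7/625 649/625 0; -24/25 168/625 49/625 0; 0 0 0 1]
det M = -1; M⁻¹ = [7/25 0 -24/25 0; 576/625 -7/25 343/625 0; 168/625 24/25 -551/625 0; 0 0 0 1]
M⁻¹ · (-3021/1250, -1689/625, 536/625)ᵀ = (-3/2, -1, -4)ᵀ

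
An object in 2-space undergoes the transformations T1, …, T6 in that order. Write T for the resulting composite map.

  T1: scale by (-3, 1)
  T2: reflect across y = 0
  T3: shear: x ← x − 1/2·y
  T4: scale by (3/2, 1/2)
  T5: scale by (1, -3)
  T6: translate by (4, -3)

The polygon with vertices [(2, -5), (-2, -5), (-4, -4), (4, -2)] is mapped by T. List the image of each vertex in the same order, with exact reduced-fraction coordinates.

image vertices: (-35/4, -21/2), (37/4, -21/2), (19, -9), (-31/2, -6)

T1 scale by (-3, 1): (2, -5) → (-6, -5); (-2, -5) → (6, -5); (-4, -4) → (12, -4); (4, -2) → (-12, -2)
T2 reflect across y = 0: (-6, -5) → (-6, 5); (6, -5) → (6, 5); (12, -4) → (12, 4); (-12, -2) → (-12, 2)
T3 shear: x ← x − 1/2·y: (-6, 5) → (-17/2, 5); (6, 5) → (7/2, 5); (12, 4) → (10, 4); (-12, 2) → (-13, 2)
T4 scale by (3/2, 1/2): (-17/2, 5) → (-51/4, 5/2); (7/2, 5) → (21/4, 5/2); (10, 4) → (15, 2); (-13, 2) → (-39/2, 1)
T5 scale by (1, -3): (-51/4, 5/2) → (-51/4, -15/2); (21/4, 5/2) → (21/4, -15/2); (15, 2) → (15, -6); (-39/2, 1) → (-39/2, -3)
T6 translate by (4, -3): (-51/4, -15/2) → (-35/4, -21/2); (21/4, -15/2) → (37/4, -21/2); (15, -6) → (19, -9); (-39/2, -3) → (-31/2, -6)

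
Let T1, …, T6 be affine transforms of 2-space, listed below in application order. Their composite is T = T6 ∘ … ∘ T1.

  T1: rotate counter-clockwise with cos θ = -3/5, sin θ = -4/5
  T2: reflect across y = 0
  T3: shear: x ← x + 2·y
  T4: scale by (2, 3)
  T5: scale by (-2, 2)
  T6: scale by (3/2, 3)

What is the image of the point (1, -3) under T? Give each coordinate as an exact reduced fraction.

T(p) = (30, -18)

T1 rotate counter-clockwise with cos θ = -3/5, sin θ = -4/5: (1, -3) → (-3, 1)
T2 reflect across y = 0: (-3, 1) → (-3, -1)
T3 shear: x ← x + 2·y: (-3, -1) → (-5, -1)
T4 scale by (2, 3): (-5, -1) → (-10, -3)
T5 scale by (-2, 2): (-10, -3) → (20, -6)
T6 scale by (3/2, 3): (20, -6) → (30, -18)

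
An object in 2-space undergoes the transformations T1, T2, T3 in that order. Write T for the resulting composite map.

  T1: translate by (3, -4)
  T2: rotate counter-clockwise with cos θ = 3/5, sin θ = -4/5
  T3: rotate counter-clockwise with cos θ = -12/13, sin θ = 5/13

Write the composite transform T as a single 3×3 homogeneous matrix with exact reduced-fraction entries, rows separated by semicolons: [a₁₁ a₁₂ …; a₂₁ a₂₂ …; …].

T = [-16/65 -63/65 204/65; 63/65 -16/65 253/65; 0 0 1]

T1 = [1 0 3; 0 1 -4; 0 0 1]
T2·T1 = [3/5 4/5 -7/5; -4/5 3/5 -24/5; 0 0 1]
T3·…·T1 = [-16/65 -63/65 204/65; 63/65 -16/65 253/65; 0 0 1]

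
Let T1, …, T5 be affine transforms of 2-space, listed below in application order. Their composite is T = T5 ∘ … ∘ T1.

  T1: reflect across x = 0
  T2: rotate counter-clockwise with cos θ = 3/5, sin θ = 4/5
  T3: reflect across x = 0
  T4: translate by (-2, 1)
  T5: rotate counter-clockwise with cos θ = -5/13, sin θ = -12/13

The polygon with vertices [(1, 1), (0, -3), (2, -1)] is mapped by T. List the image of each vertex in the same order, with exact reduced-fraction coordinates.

image vertices: (63/65, 16/65), (62/65, 284/65), (-32/65, 126/65)

T1 reflect across x = 0: (1, 1) → (-1, 1); (0, -3) → (0, -3); (2, -1) → (-2, -1)
T2 rotate counter-clockwise with cos θ = 3/5, sin θ = 4/5: (-1, 1) → (-7/5, -1/5); (0, -3) → (12/5, -9/5); (-2, -1) → (-2/5, -11/5)
T3 reflect across x = 0: (-7/5, -1/5) → (7/5, -1/5); (12/5, -9/5) → (-12/5, -9/5); (-2/5, -11/5) → (2/5, -11/5)
T4 translate by (-2, 1): (7/5, -1/5) → (-3/5, 4/5); (-12/5, -9/5) → (-22/5, -4/5); (2/5, -11/5) → (-8/5, -6/5)
T5 rotate counter-clockwise with cos θ = -5/13, sin θ = -12/13: (-3/5, 4/5) → (63/65, 16/65); (-22/5, -4/5) → (62/65, 284/65); (-8/5, -6/5) → (-32/65, 126/65)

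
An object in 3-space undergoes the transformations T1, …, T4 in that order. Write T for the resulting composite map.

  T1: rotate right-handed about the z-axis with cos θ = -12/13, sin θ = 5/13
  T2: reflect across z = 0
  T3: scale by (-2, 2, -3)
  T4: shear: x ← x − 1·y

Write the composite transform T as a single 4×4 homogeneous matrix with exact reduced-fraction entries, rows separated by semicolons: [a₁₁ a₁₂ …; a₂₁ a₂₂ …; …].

T1 = [-12/13 -5/13 0 0; 5/13 -12/13 0 0; 0 0 1 0; 0 0 0 1]
T2·T1 = [-12/13 -5/13 0 0; 5/13 -12/13 0 0; 0 0 -1 0; 0 0 0 1]
T3·…·T1 = [24/13 10/13 0 0; 10/13 -24/13 0 0; 0 0 3 0; 0 0 0 1]
T4·…·T1 = [14/13 34/13 0 0; 10/13 -24/13 0 0; 0 0 3 0; 0 0 0 1]

T = [14/13 34/13 0 0; 10/13 -24/13 0 0; 0 0 3 0; 0 0 0 1]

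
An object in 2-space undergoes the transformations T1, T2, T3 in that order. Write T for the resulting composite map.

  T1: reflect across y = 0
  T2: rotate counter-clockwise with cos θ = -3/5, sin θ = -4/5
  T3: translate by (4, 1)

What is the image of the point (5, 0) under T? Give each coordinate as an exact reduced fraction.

T(p) = (1, -3)

T1 reflect across y = 0: (5, 0) → (5, 0)
T2 rotate counter-clockwise with cos θ = -3/5, sin θ = -4/5: (5, 0) → (-3, -4)
T3 translate by (4, 1): (-3, -4) → (1, -3)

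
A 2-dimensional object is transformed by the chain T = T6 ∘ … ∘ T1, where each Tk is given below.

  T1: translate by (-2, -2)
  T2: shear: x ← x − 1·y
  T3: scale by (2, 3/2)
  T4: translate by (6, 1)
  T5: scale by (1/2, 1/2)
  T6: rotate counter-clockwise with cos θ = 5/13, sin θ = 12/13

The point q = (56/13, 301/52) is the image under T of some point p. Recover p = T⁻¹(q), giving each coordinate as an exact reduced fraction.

p = (3, -1)

T1 = [1 0 -2; 0 1 -2; 0 0 1]
T2·T1 = [1 -1 0; 0 1 -2; 0 0 1]
T3·…·T1 = [2 -2 0; 0 3/2 -3; 0 0 1]
T4·…·T1 = [2 -2 6; 0 3/2 -2; 0 0 1]
T5·…·T1 = [1 -1 3; 0 3/4 -1; 0 0 1]
T6·…·T1 = [5/13 -14/13 27/13; 12/13 -33/52 31/13; 0 0 1]
det M = 3/4; M⁻¹ = [-11/13 56/39 -5/3; -16/13 20/39 4/3; 0 0 1]
M⁻¹ · (56/13, 301/52)ᵀ = (3, -1)ᵀ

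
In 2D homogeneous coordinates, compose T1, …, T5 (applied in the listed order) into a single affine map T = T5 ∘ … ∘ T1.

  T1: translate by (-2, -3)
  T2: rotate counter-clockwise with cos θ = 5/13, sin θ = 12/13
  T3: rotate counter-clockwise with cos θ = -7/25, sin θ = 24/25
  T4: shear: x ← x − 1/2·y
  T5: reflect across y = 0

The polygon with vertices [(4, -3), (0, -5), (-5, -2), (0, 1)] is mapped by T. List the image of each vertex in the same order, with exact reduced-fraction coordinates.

T1 translate by (-2, -3): (4, -3) → (2, -6); (0, -5) → (-2, -8); (-5, -2) → (-7, -5); (0, 1) → (-2, -2)
T2 rotate counter-clockwise with cos θ = 5/13, sin θ = 12/13: (2, -6) → (82/13, -6/13); (-2, -8) → (86/13, -64/13); (-7, -5) → (25/13, -109/13); (-2, -2) → (14/13, -34/13)
T3 rotate counter-clockwise with cos θ = -7/25, sin θ = 24/25: (82/13, -6/13) → (-86/65, 402/65); (86/13, -64/13) → (934/325, 2512/325); (25/13, -109/13) → (2441/325, 1363/325); (14/13, -34/13) → (718/325, 574/325)
T4 shear: x ← x − 1/2·y: (-86/65, 402/65) → (-287/65, 402/65); (934/325, 2512/325) → (-322/325, 2512/325); (2441/325, 1363/325) → (3519/650, 1363/325); (718/325, 574/325) → (431/325, 574/325)
T5 reflect across y = 0: (-287/65, 402/65) → (-287/65, -402/65); (-322/325, 2512/325) → (-322/325, -2512/325); (3519/650, 1363/325) → (3519/650, -1363/325); (431/325, 574/325) → (431/325, -574/325)

image vertices: (-287/65, -402/65), (-322/325, -2512/325), (3519/650, -1363/325), (431/325, -574/325)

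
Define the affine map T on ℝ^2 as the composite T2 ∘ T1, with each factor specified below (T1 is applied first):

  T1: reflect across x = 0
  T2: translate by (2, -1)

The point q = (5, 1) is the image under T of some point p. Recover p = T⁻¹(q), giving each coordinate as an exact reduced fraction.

T1 = [-1 0 0; 0 1 0; 0 0 1]
T2·T1 = [-1 0 2; 0 1 -1; 0 0 1]
det M = -1; M⁻¹ = [-1 0 2; 0 1 1; 0 0 1]
M⁻¹ · (5, 1)ᵀ = (-3, 2)ᵀ

p = (-3, 2)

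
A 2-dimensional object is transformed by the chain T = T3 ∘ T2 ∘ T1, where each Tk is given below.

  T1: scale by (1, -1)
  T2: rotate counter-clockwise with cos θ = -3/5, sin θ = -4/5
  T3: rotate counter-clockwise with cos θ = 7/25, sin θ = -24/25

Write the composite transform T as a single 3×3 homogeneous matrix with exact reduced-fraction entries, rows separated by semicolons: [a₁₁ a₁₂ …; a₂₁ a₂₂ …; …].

T1 = [1 0 0; 0 -1 0; 0 0 1]
T2·T1 = [-3/5 -4/5 0; -4/5 3/5 0; 0 0 1]
T3·…·T1 = [-117/125 44/125 0; 44/125 117/125 0; 0 0 1]

T = [-117/125 44/125 0; 44/125 117/125 0; 0 0 1]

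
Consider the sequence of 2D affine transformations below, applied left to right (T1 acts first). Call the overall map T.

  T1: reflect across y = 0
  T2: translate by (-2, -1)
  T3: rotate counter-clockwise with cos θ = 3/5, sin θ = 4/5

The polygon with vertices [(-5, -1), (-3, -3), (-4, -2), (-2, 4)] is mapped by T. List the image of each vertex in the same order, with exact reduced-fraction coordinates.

image vertices: (-21/5, -28/5), (-23/5, -14/5), (-22/5, -21/5), (8/5, -31/5)

T1 reflect across y = 0: (-5, -1) → (-5, 1); (-3, -3) → (-3, 3); (-4, -2) → (-4, 2); (-2, 4) → (-2, -4)
T2 translate by (-2, -1): (-5, 1) → (-7, 0); (-3, 3) → (-5, 2); (-4, 2) → (-6, 1); (-2, -4) → (-4, -5)
T3 rotate counter-clockwise with cos θ = 3/5, sin θ = 4/5: (-7, 0) → (-21/5, -28/5); (-5, 2) → (-23/5, -14/5); (-6, 1) → (-22/5, -21/5); (-4, -5) → (8/5, -31/5)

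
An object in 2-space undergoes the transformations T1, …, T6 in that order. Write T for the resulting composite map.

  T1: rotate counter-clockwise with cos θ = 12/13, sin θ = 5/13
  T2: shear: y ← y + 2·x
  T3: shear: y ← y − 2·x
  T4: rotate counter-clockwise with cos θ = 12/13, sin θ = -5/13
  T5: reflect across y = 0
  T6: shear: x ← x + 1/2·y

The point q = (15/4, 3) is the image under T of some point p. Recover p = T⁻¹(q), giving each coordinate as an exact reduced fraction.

T1 = [12/13 -5/13 0; 5/13 12/13 0; 0 0 1]
T2·T1 = [12/13 -5/13 0; 29/13 2/13 0; 0 0 1]
T3·…·T1 = [12/13 -5/13 0; 5/13 12/13 0; 0 0 1]
T4·…·T1 = [1 0 0; 0 1 0; 0 0 1]
T5·…·T1 = [1 0 0; 0 -1 0; 0 0 1]
T6·…·T1 = [1 -1/2 0; 0 -1 0; 0 0 1]
det M = -1; M⁻¹ = [1 -1/2 0; 0 -1 0; 0 0 1]
M⁻¹ · (15/4, 3)ᵀ = (9/4, -3)ᵀ

p = (9/4, -3)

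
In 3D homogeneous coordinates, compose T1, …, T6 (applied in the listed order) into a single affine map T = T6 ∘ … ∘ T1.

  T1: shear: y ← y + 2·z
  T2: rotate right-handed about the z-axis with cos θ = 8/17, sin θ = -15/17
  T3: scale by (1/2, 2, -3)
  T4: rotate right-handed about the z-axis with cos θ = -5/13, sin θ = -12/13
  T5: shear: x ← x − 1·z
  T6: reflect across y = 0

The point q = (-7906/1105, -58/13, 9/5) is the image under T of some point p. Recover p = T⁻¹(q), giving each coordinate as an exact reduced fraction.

T1 = [1 0 0 0; 0 1 2 0; 0 0 1 0; 0 0 0 1]
T2·T1 = [8/17 15/17 30/17 0; -15/17 8/17 16/17 0; 0 0 1 0; 0 0 0 1]
T3·…·T1 = [4/17 15/34 15/17 0; -30/17 16/17 32/17 0; 0 0 -3 0; 0 0 0 1]
T4·…·T1 = [-380/221 309/442 309/221 0; 6/13 -10/13 -20/13 0; 0 0 -3 0; 0 0 0 1]
T5·…·T1 = [-380/221 309/442 972/221 0; 6/13 -10/13 -20/13 0; 0 0 -3 0; 0 0 0 1]
T6·…·T1 = [-380/221 309/442 972/221 0; -6/13 10/13 20/13 0; 0 0 -3 0; 0 0 0 1]
det M = 3; M⁻¹ = [-10/13 309/442 -10/13 0; -6/13 380/221 8/39 0; 0 0 -1/3 0; 0 0 0 1]
M⁻¹ · (-7906/1105, -58/13, 9/5)ᵀ = (1, -4, -3/5)ᵀ

p = (1, -4, -3/5)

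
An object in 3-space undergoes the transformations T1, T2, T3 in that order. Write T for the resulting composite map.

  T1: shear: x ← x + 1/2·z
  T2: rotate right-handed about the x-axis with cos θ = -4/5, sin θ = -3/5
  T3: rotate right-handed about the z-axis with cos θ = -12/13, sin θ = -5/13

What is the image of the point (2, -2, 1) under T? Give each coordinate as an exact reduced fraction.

T(p) = (-19/13, -389/130, 2/5)

T1 shear: x ← x + 1/2·z: (2, -2, 1) → (5/2, -2, 1)
T2 rotate right-handed about the x-axis with cos θ = -4/5, sin θ = -3/5: (5/2, -2, 1) → (5/2, 11/5, 2/5)
T3 rotate right-handed about the z-axis with cos θ = -12/13, sin θ = -5/13: (5/2, 11/5, 2/5) → (-19/13, -389/130, 2/5)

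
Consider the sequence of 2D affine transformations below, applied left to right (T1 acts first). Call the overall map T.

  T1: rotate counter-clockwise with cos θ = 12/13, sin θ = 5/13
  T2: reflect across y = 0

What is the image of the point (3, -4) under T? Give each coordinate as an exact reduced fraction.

T(p) = (56/13, 33/13)

T1 rotate counter-clockwise with cos θ = 12/13, sin θ = 5/13: (3, -4) → (56/13, -33/13)
T2 reflect across y = 0: (56/13, -33/13) → (56/13, 33/13)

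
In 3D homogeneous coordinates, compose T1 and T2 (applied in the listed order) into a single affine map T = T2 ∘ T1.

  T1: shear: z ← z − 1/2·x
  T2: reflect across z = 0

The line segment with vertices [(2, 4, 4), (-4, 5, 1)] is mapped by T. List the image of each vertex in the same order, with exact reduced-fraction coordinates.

T1 shear: z ← z − 1/2·x: (2, 4, 4) → (2, 4, 3); (-4, 5, 1) → (-4, 5, 3)
T2 reflect across z = 0: (2, 4, 3) → (2, 4, -3); (-4, 5, 3) → (-4, 5, -3)

image vertices: (2, 4, -3), (-4, 5, -3)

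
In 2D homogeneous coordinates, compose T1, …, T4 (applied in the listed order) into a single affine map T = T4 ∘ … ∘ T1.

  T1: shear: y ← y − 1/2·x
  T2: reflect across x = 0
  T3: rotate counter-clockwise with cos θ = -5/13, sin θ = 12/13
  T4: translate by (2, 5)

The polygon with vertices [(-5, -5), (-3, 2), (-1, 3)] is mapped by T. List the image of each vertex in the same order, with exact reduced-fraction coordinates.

T1 shear: y ← y − 1/2·x: (-5, -5) → (-5, -5/2); (-3, 2) → (-3, 7/2); (-1, 3) → (-1, 7/2)
T2 reflect across x = 0: (-5, -5/2) → (5, -5/2); (-3, 7/2) → (3, 7/2); (-1, 7/2) → (1, 7/2)
T3 rotate counter-clockwise with cos θ = -5/13, sin θ = 12/13: (5, -5/2) → (5/13, 145/26); (3, 7/2) → (-57/13, 37/26); (1, 7/2) → (-47/13, -11/26)
T4 translate by (2, 5): (5/13, 145/26) → (31/13, 275/26); (-57/13, 37/26) → (-31/13, 167/26); (-47/13, -11/26) → (-21/13, 119/26)

image vertices: (31/13, 275/26), (-31/13, 167/26), (-21/13, 119/26)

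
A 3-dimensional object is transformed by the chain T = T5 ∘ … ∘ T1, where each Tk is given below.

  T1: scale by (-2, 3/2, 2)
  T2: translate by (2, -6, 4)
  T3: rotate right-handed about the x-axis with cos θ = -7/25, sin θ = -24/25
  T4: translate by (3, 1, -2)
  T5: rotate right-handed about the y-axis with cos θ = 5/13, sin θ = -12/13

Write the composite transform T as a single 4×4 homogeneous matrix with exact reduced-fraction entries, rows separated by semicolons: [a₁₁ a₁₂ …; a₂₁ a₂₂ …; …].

T1 = [-2 0 0 0; 0 3/2 0 0; 0 0 2 0; 0 0 0 1]
T2·T1 = [-2 0 0 2; 0 3/2 0 -6; 0 0 2 4; 0 0 0 1]
T3·…·T1 = [-2 0 0 2; 0 -21/50 48/25 138/25; 0 -36/25 -14/25 116/25; 0 0 0 1]
T4·…·T1 = [-2 0 0 5; 0 -21/50 48/25 163/25; 0 -36/25 -14/25 66/25; 0 0 0 1]
T5·…·T1 = [-10/13 432/325 168/325 -167/325; 0 -21/50 48/25 163/25; -24/13 -36/65 -14/65 366/65; 0 0 0 1]

T = [-10/13 432/325 168/325 -167/325; 0 -21/50 48/25 163/25; -24/13 -36/65 -14/65 366/65; 0 0 0 1]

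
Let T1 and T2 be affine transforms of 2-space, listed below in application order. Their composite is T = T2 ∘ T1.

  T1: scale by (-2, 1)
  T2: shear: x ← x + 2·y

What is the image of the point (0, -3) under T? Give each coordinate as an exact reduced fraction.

T(p) = (-6, -3)

T1 scale by (-2, 1): (0, -3) → (0, -3)
T2 shear: x ← x + 2·y: (0, -3) → (-6, -3)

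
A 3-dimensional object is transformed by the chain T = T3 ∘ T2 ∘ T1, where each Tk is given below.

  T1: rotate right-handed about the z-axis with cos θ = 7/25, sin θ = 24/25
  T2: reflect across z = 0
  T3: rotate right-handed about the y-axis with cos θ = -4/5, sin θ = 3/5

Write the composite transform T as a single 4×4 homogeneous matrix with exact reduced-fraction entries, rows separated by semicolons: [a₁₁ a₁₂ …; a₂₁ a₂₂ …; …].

T1 = [7/25 -24/25 0 0; 24/25 7/25 0 0; 0 0 1 0; 0 0 0 1]
T2·T1 = [7/25 -24/25 0 0; 24/25 7/25 0 0; 0 0 -1 0; 0 0 0 1]
T3·…·T1 = [-28/125 96/125 -3/5 0; 24/25 7/25 0 0; -21/125 72/125 4/5 0; 0 0 0 1]

T = [-28/125 96/125 -3/5 0; 24/25 7/25 0 0; -21/125 72/125 4/5 0; 0 0 0 1]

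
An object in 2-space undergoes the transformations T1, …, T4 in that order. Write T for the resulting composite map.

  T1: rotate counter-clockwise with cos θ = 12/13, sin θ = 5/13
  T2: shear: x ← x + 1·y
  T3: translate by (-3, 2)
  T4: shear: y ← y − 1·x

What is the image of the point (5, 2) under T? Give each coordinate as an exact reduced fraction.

T1 rotate counter-clockwise with cos θ = 12/13, sin θ = 5/13: (5, 2) → (50/13, 49/13)
T2 shear: x ← x + 1·y: (50/13, 49/13) → (99/13, 49/13)
T3 translate by (-3, 2): (99/13, 49/13) → (60/13, 75/13)
T4 shear: y ← y − 1·x: (60/13, 75/13) → (60/13, 15/13)

T(p) = (60/13, 15/13)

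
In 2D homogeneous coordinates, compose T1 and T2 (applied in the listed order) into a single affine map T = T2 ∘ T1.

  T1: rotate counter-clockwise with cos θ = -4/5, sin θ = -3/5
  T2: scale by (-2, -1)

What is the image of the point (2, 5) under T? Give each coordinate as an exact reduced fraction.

T(p) = (-14/5, 26/5)

T1 rotate counter-clockwise with cos θ = -4/5, sin θ = -3/5: (2, 5) → (7/5, -26/5)
T2 scale by (-2, -1): (7/5, -26/5) → (-14/5, 26/5)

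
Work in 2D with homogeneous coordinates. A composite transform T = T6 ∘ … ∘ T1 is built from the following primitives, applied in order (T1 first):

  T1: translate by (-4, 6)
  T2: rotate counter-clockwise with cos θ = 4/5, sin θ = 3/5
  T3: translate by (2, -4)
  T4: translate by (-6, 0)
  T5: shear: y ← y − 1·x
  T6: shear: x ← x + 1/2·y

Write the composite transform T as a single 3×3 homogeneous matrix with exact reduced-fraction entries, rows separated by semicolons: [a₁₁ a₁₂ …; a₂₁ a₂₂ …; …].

T = [7/10 1/10 -31/5; -1/5 7/5 46/5; 0 0 1]

T1 = [1 0 -4; 0 1 6; 0 0 1]
T2·T1 = [4/5 -3/5 -34/5; 3/5 4/5 12/5; 0 0 1]
T3·…·T1 = [4/5 -3/5 -24/5; 3/5 4/5 -8/5; 0 0 1]
T4·…·T1 = [4/5 -3/5 -54/5; 3/5 4/5 -8/5; 0 0 1]
T5·…·T1 = [4/5 -3/5 -54/5; -1/5 7/5 46/5; 0 0 1]
T6·…·T1 = [7/10 1/10 -31/5; -1/5 7/5 46/5; 0 0 1]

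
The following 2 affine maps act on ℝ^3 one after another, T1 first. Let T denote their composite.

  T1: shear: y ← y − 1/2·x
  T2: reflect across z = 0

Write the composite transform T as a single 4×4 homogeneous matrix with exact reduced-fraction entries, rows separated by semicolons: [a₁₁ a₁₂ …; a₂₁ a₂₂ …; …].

T = [1 0 0 0; -1/2 1 0 0; 0 0 -1 0; 0 0 0 1]

T1 = [1 0 0 0; -1/2 1 0 0; 0 0 1 0; 0 0 0 1]
T2·T1 = [1 0 0 0; -1/2 1 0 0; 0 0 -1 0; 0 0 0 1]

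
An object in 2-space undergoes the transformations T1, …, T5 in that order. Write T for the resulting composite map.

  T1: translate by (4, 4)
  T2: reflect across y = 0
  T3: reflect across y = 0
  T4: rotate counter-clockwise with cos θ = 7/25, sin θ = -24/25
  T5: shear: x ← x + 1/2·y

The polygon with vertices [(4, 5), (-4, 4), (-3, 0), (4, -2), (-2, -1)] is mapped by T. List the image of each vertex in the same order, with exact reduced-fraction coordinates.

T1 translate by (4, 4): (4, 5) → (8, 9); (-4, 4) → (0, 8); (-3, 0) → (1, 4); (4, -2) → (8, 2); (-2, -1) → (2, 3)
T2 reflect across y = 0: (8, 9) → (8, -9); (0, 8) → (0, -8); (1, 4) → (1, -4); (8, 2) → (8, -2); (2, 3) → (2, -3)
T3 reflect across y = 0: (8, -9) → (8, 9); (0, -8) → (0, 8); (1, -4) → (1, 4); (8, -2) → (8, 2); (2, -3) → (2, 3)
T4 rotate counter-clockwise with cos θ = 7/25, sin θ = -24/25: (8, 9) → (272/25, -129/25); (0, 8) → (192/25, 56/25); (1, 4) → (103/25, 4/25); (8, 2) → (104/25, -178/25); (2, 3) → (86/25, -27/25)
T5 shear: x ← x + 1/2·y: (272/25, -129/25) → (83/10, -129/25); (192/25, 56/25) → (44/5, 56/25); (103/25, 4/25) → (21/5, 4/25); (104/25, -178/25) → (3/5, -178/25); (86/25, -27/25) → (29/10, -27/25)

image vertices: (83/10, -129/25), (44/5, 56/25), (21/5, 4/25), (3/5, -178/25), (29/10, -27/25)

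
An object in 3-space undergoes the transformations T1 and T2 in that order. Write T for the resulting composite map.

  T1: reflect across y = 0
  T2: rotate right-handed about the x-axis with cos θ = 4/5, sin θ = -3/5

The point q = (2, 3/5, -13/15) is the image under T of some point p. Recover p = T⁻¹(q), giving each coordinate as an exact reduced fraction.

T1 = [1 0 0 0; 0 -1 0 0; 0 0 1 0; 0 0 0 1]
T2·T1 = [1 0 0 0; 0 -4/5 3/5 0; 0 3/5 4/5 0; 0 0 0 1]
det M = -1; M⁻¹ = [1 0 0 0; 0 -4/5 3/5 0; 0 3/5 4/5 0; 0 0 0 1]
M⁻¹ · (2, 3/5, -13/15)ᵀ = (2, -1, -1/3)ᵀ

p = (2, -1, -1/3)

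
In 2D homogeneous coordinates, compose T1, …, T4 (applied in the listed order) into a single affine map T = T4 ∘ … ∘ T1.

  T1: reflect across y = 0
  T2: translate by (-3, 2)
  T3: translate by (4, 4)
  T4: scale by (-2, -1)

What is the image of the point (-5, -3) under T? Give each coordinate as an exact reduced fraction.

T1 reflect across y = 0: (-5, -3) → (-5, 3)
T2 translate by (-3, 2): (-5, 3) → (-8, 5)
T3 translate by (4, 4): (-8, 5) → (-4, 9)
T4 scale by (-2, -1): (-4, 9) → (8, -9)

T(p) = (8, -9)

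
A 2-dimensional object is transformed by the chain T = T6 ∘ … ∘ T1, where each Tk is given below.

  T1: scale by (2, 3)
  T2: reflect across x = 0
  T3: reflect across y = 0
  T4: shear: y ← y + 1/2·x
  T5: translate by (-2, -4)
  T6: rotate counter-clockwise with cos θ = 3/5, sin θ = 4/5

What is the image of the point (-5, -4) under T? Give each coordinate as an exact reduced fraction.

T(p) = (-28/5, 71/5)

T1 scale by (2, 3): (-5, -4) → (-10, -12)
T2 reflect across x = 0: (-10, -12) → (10, -12)
T3 reflect across y = 0: (10, -12) → (10, 12)
T4 shear: y ← y + 1/2·x: (10, 12) → (10, 17)
T5 translate by (-2, -4): (10, 17) → (8, 13)
T6 rotate counter-clockwise with cos θ = 3/5, sin θ = 4/5: (8, 13) → (-28/5, 71/5)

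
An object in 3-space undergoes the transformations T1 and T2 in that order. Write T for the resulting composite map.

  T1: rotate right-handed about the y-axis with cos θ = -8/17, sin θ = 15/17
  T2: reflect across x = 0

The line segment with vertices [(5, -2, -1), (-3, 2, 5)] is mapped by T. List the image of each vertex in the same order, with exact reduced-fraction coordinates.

T1 rotate right-handed about the y-axis with cos θ = -8/17, sin θ = 15/17: (5, -2, -1) → (-55/17, -2, -67/17); (-3, 2, 5) → (99/17, 2, 5/17)
T2 reflect across x = 0: (-55/17, -2, -67/17) → (55/17, -2, -67/17); (99/17, 2, 5/17) → (-99/17, 2, 5/17)

image vertices: (55/17, -2, -67/17), (-99/17, 2, 5/17)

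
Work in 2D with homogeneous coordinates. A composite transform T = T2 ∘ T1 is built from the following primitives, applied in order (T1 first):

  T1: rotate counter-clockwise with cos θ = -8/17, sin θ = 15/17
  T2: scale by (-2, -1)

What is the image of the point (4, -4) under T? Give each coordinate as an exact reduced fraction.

T1 rotate counter-clockwise with cos θ = -8/17, sin θ = 15/17: (4, -4) → (28/17, 92/17)
T2 scale by (-2, -1): (28/17, 92/17) → (-56/17, -92/17)

T(p) = (-56/17, -92/17)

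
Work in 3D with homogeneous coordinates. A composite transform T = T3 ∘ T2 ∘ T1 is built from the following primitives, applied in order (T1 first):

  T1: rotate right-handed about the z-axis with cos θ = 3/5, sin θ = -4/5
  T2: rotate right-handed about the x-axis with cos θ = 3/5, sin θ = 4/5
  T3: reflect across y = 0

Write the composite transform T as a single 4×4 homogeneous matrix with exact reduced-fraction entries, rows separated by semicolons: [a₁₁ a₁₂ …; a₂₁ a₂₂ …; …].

T = [3/5 4/5 0 0; 12/25 -9/25 4/5 0; -16/25 12/25 3/5 0; 0 0 0 1]

T1 = [3/5 4/5 0 0; -4/5 3/5 0 0; 0 0 1 0; 0 0 0 1]
T2·T1 = [3/5 4/5 0 0; -12/25 9/25 -4/5 0; -16/25 12/25 3/5 0; 0 0 0 1]
T3·…·T1 = [3/5 4/5 0 0; 12/25 -9/25 4/5 0; -16/25 12/25 3/5 0; 0 0 0 1]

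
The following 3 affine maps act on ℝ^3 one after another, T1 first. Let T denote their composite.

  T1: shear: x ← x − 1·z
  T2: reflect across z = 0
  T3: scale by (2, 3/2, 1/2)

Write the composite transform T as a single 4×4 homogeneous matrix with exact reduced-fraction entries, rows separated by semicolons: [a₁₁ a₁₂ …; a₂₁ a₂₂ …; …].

T = [2 0 -2 0; 0 3/2 0 0; 0 0 -1/2 0; 0 0 0 1]

T1 = [1 0 -1 0; 0 1 0 0; 0 0 1 0; 0 0 0 1]
T2·T1 = [1 0 -1 0; 0 1 0 0; 0 0 -1 0; 0 0 0 1]
T3·…·T1 = [2 0 -2 0; 0 3/2 0 0; 0 0 -1/2 0; 0 0 0 1]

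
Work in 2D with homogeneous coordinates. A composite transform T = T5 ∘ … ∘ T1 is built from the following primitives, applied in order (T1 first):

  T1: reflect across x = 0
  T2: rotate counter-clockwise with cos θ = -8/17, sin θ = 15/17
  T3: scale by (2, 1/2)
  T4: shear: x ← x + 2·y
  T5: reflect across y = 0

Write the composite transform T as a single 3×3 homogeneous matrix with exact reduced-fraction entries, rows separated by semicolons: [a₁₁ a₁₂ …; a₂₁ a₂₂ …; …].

T1 = [-1 0 0; 0 1 0; 0 0 1]
T2·T1 = [8/17 -15/17 0; -15/17 -8/17 0; 0 0 1]
T3·…·T1 = [16/17 -30/17 0; -15/34 -4/17 0; 0 0 1]
T4·…·T1 = [1/17 -38/17 0; -15/34 -4/17 0; 0 0 1]
T5·…·T1 = [1/17 -38/17 0; 15/34 4/17 0; 0 0 1]

T = [1/17 -38/17 0; 15/34 4/17 0; 0 0 1]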